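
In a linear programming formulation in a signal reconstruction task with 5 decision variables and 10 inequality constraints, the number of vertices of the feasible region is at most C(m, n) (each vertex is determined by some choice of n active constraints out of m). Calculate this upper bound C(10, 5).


Each vertex corresponds to some choice of n active constraints out of m, so the number of vertices is at most C(m, n) = m! / (n!(m-n)!).
m = 10, n = 5
Numerator: 10 * 9 * 8 * 7 * 6
Denominator: 5! = 120
C(10, 5) = 252


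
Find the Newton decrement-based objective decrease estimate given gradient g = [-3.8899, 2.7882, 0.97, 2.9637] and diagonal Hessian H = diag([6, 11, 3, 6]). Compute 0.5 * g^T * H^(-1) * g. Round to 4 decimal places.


Step 1: H is diagonal, so H^(-1) * g = [-0.6483, 0.2535, 0.3233, 0.494].
Step 2: g^T H^(-1) g = sum_i g_i^2 / H_ii
  = (-3.8899)^2/6 + (2.7882)^2/11 + (0.97)^2/3 + (2.9637)^2/6
  = 2.5219 + 0.7067 + 0.3136 + 1.4639 = 5.0062
Step 3: Objective decrease = 0.5 * g^T H^(-1) g = 2.5031


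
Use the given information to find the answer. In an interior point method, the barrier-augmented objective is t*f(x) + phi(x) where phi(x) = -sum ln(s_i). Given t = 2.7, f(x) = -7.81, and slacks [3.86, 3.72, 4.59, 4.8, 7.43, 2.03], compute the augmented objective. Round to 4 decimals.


Step 1: Compute log-barrier.
ln values: [1.3507, 1.3137, 1.5239, 1.5686, 2.0055, 0.708]
phi = -(1.3507 + 1.3137 + 1.5239 + 1.5686 + 2.0055 + 0.708) = -8.4704
Step 2: Compute augmented objective.
t*f(x) = 2.7*-7.81 = -21.087
Total = -21.087 - 8.4704 = -29.5574


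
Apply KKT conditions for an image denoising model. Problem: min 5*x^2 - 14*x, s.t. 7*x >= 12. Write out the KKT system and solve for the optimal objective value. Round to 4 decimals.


Step 1: Try lambda = 0 (constraint inactive).
x_unc = 14/(2*5) = 1.4
Check: 7*1.4 = 9.8 < 12 -- violated!
Step 2: Constraint must be active: 7*x = 12
x* = 12/7 = 1.7143 (rounded; the exact value 12/7 is used below)
lambda = (2*5*(12/7) - 14)/7 = 0.449
Step 3: Compute optimal value.
f(x*) = 5*(12/7)^2 - 14*(12/7) = -9.3061


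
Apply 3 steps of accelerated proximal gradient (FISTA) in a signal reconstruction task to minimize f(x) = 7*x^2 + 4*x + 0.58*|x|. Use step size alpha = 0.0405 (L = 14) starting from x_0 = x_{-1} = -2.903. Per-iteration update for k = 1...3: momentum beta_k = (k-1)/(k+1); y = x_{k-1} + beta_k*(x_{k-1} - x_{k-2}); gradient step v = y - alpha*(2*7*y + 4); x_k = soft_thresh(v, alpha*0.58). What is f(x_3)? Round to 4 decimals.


FISTA on f(x) = 7*x^2 + 4*x + 0.58*|x|
L = 14, alpha = 0.0405
Iteration 1: beta = 0.0, y = -2.903 + 0.0*(-2.903 + 2.903) = -2.903
  grad(y) = -36.642, v = y - alpha*grad = -1.419
  prox(v) = soft_thresh(-1.419, 0.0235) = -1.3955
Iteration 2: beta = 0.3333, y = -1.3955 + 0.3333*(-1.3955 + 2.903) = -0.893
  grad(y) = -8.5022, v = y - alpha*grad = -0.5487
  prox(v) = soft_thresh(-0.5487, 0.0235) = -0.5252
Iteration 3: beta = 0.5, y = -0.5252 + 0.5*(-0.5252 + 1.3955) = -0.09
  grad(y) = 2.7397, v = y - alpha*grad = -0.201
  prox(v) = soft_thresh(-0.201, 0.0235) = -0.1775
f(x_3) = 7*(-0.1775)^2 + 4*(-0.1775) + 0.58*|-0.1775| = -0.3865


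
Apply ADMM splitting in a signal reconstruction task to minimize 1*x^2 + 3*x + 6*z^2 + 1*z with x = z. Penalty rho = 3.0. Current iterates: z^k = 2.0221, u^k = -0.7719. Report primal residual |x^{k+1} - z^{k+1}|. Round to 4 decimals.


ADMM iteration with rho = 3.0, z^k = 2.0221, u^k = -0.7719
Step 1: x-update.
Minimize 1*x^2 + 3*x + (3.0/2)*(x - 2.0221 - 0.7719)^2
FOC: (2*1 + 3.0)*x = -3 + 3.0*(2.0221 + 0.7719)
x^{k+1} = 1.0764
Step 2: z-update.
Minimize 6*z^2 + 1*z + (3.0/2)*(1.0764 - z - 0.7719)^2
FOC: (2*6 + 3.0)*z = -1 + 3.0*(1.0764 - 0.7719)
z^{k+1} = -0.0058
Step 3: u-update.
u^{k+1} = -0.7719 + 1.0764 + 0.0058 = 0.3103
Step 4: Primal residual = |1.0764 + 0.0058| = 1.0822


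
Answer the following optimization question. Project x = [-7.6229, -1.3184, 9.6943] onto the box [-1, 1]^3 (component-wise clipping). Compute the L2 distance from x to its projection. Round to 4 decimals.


Project each component onto [-1, 1].
clip(-7.6229) = -1.0, clip(-1.3184) = -1.0, clip(9.6943) = 1.0
Projection = [-1.0, -1.0, 1.0]
Squared diffs: [43.8628, 0.1014, 75.5909]
Distance = sqrt(119.5551) = 10.9341


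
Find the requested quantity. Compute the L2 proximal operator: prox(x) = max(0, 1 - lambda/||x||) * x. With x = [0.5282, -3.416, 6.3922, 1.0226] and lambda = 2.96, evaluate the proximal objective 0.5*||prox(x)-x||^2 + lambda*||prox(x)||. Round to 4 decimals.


Step 1: Compute ||x||.
||x|| = 7.3385
Step 2: Compute scaling factor.
scale = max(0, 1 - 2.96/7.3385) = 0.5966
Step 3: prox(x) = [0.3152, -2.0382, 3.8139, 0.6101]
||prox(x)|| = 4.3785
Step 4: Proximal objective.
0.5*||prox-x||^2 = 4.3808
lambda*||prox|| = 12.9604
Total = 17.3412


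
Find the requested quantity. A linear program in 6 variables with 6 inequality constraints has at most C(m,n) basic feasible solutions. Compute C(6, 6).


Each vertex corresponds to some choice of n active constraints out of m, so the number of vertices is at most C(m, n) = m! / (n!(m-n)!).
m = 6, n = 6
Numerator: 6 * 5 * 4 * 3 * 2 * 1
Denominator: 6! = 720
C(6, 6) = 1


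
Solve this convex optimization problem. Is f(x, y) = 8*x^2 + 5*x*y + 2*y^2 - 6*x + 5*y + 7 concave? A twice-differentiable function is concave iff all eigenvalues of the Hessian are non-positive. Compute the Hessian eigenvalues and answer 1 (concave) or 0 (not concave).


The Hessian of f(x,y) = 8*x^2 + 5*x*y + 2*y^2 - 6*x + 5*y + 7 is:
H = [[16, 5], [5, 4]]
Trace = 16 + 4 = 20
Determinant = 16*4 - (5)^2 = 39
Discriminant = (20)^2 - 4*39 = 244.0
Eigenvalues: lambda_1 = 2.1898, lambda_2 = 17.8102
The function is not concave.

0


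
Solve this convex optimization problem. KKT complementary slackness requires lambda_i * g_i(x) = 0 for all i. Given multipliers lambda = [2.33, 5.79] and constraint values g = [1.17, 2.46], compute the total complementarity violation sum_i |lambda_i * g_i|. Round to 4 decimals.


KKT complementary slackness check:
lambda_1 * g_1 = 2.33 * 1.17 = 2.7261
lambda_2 * g_2 = 5.79 * 2.46 = 14.2434
Total violation = 2.7261 + 14.2434 = 16.9695


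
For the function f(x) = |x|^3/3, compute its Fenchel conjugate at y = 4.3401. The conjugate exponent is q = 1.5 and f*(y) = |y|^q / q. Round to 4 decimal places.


The conjugate exponent q satisfies 1/p + 1/q = 1.
p = 3, so q = 3/(3 - 1) = 1.5
|y|^q = 4.3401^1.5 = 9.0417
f*(4.3401) = 9.0417 / 1.5 = 6.0278


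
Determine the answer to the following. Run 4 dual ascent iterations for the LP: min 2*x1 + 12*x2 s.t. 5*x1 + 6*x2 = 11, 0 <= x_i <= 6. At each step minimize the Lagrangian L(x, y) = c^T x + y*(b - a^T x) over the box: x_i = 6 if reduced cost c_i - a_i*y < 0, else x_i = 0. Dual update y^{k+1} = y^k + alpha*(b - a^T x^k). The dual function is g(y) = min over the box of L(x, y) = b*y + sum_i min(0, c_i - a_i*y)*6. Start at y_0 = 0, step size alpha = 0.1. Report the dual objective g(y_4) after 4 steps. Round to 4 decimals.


Dual ascent for LP: min 2*x1 + 12*x2, 5*x1 + 6*x2 = 11, 0 <= x_i <= 6
Step 1: y^k = 0.0, reduced costs: (2.0, 12.0)
  x^k = (0.0, 0.0), subgradient = b - a^T x = 11.0
  y^{k+1} = 0.0 + 0.1*11.0 = 1.1
Step 2: y^k = 1.1, reduced costs: (-3.5, 5.4)
  x^k = (6.0, 0.0), subgradient = b - a^T x = -19.0
  y^{k+1} = 1.1 + 0.1*-19.0 = -0.8
Step 3: y^k = -0.8, reduced costs: (6.0, 16.8)
  x^k = (0.0, 0.0), subgradient = b - a^T x = 11.0
  y^{k+1} = -0.8 + 0.1*11.0 = 0.3
Step 4: y^k = 0.3, reduced costs: (0.5, 10.2)
  x^k = (0.0, 0.0), subgradient = b - a^T x = 11.0
  y^{k+1} = 0.3 + 0.1*11.0 = 1.4
Dual objective at y_4 = 1.4: reduced costs (-5.0, 3.6), box minimizer x = (6.0, 0.0)
g(y_4) = b*y + (c1 - a1*y)*x1 + (c2 - a2*y)*x2 = 11*1.4 + (-5.0)*6.0 + 3.6*0.0 = 15.4 - 30.0 + 0.0 = -14.6


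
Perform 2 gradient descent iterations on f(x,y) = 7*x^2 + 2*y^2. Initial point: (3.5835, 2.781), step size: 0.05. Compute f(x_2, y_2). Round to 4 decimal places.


Gradient descent on f(x,y) = 7*x^2 + 2*y^2.
Starting point: (3.5835, 2.781), alpha = 0.05
Step 1: grad_x = 2*7*3.5835 = 50.169, grad_y = 2*2*2.781 = 11.124
  x_1 = 3.5835 - 0.05*50.169 = 1.0751
  y_1 = 2.781 - 0.05*11.124 = 2.2248
Step 2: grad_x = 2*7*1.0751 = 15.0507, grad_y = 2*2*2.2248 = 8.8992
  x_2 = 1.0751 - 0.05*15.0507 = 0.3225
  y_2 = 2.2248 - 0.05*8.8992 = 1.7798
f(0.3225, 1.7798) = 7*0.3225^2 + 2*1.7798^2 = 7.0638


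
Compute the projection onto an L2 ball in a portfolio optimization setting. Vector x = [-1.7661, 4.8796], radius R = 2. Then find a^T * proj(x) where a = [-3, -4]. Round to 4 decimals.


Step 1: Compute ||x|| (intermediates to 6 decimals).
||x|| = sqrt((-1.7661)^2 + 4.8796^2) = 5.189374
Step 2: Project.
Since ||x|| > R, scale = R/||x|| = 2/5.189374 = 0.385403, proj(x) = scale * x
proj(x) = [-0.68066, 1.880612]
Step 3: Dot product.
a^T * proj(x) = -3*(-0.68066) - 4*1.880612 = -5.4805


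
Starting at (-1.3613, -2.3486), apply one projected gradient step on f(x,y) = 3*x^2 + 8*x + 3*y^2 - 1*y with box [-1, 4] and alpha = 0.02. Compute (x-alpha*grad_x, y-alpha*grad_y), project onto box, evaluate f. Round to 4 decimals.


Step 1: Compute gradient at (-1.3613, -2.3486).
grad_x = 2*3*-1.3613 + 8 = -0.1678
grad_y = 2*3*-2.3486 - 1 = -15.0916
Step 2: Gradient step.
x_raw = -1.3613 - 0.02*-0.1678 = -1.3579
y_raw = -2.3486 - 0.02*-15.0916 = -2.0468
Step 3: Project onto [-1, 4].
x_proj = clip(-1.3579) = -1.0
y_proj = clip(-2.0468) = -1.0
Step 4: Evaluate f.
f(-1.0, -1.0) = -1.0


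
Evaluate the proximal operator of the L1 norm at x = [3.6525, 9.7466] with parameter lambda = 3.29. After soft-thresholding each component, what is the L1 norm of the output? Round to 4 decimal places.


Soft-thresholding with lambda = 3.29:
prox(3.6525) = sign(3.6525)*max(|3.6525| - 3.29, 0) = 0.3625
prox(9.7466) = sign(9.7466)*max(|9.7466| - 3.29, 0) = 6.4566
prox(x) = [0.3625, 6.4566]
||prox(x)||_1 = 0.3625 + 6.4566 = 6.8191


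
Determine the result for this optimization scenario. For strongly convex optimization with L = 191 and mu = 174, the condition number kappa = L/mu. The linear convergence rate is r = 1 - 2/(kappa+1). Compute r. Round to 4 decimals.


Step 1: Compute the condition number.
kappa = L/mu = 191/174 = 1.0977
Step 2: Compute the convergence rate.
r = 1 - 2/(kappa + 1) = 1 - 2*mu/(L + mu) = (L - mu)/(L + mu) = 17/365 = 0.0466


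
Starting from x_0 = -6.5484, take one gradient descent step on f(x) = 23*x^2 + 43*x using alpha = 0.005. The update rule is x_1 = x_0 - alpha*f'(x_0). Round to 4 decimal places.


We compute the gradient at x_0 and apply the update.
f'(x) = 46*x + 43
f'(-6.5484) = 46*-6.5484 + 43 = -258.2264
x_1 = -6.5484 - 0.005*-258.2264 = -5.2573


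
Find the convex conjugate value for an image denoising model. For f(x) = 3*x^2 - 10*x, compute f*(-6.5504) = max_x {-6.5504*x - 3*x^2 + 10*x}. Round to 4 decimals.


f*(y) = sup_x {y*x - a*x^2 - b*x} = sup_x {(y-b)*x - a*x^2}
FOC: (y - b) - 2a*x = 0 => x* = (y - b)/(2a)
x* = (-6.5504 + 10)/(2*3) = 0.5749
f*(-6.5504) = (y-b)^2/(4a) = (-6.5504 + 10)^2/(4*3)
= 11.8997/12 = 0.9916


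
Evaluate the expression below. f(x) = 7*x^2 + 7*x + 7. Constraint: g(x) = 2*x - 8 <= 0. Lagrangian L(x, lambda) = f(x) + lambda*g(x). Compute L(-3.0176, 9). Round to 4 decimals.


Step 1: Evaluate f(x).
f(-3.0176) = 7*(-3.0176)^2 + 7*(-3.0176) + 7 = 49.6182
Step 2: Evaluate g(x).
g(-3.0176) = 2*-3.0176 - 8 = -14.0352
Step 3: Compute Lagrangian.
L = 49.6182 + 9*-14.0352 = -76.6986


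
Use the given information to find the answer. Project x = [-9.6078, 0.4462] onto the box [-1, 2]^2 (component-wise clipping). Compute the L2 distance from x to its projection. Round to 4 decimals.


Project each component onto [-1, 2].
clip(-9.6078) = -1.0, clip(0.4462) = 0.4462
Projection = [-1.0, 0.4462]
Squared diffs: [74.0942, 0.0]
Distance = sqrt(74.0942) = 8.6078


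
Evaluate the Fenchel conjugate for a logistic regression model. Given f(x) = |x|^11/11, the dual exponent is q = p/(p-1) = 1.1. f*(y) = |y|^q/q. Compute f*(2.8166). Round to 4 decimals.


The conjugate exponent q satisfies 1/p + 1/q = 1.
p = 11, so q = 11/(11 - 1) = 1.1
|y|^q = 2.8166^1.1 = 3.1239
f*(2.8166) = 3.1239 / 1.1 = 2.8399


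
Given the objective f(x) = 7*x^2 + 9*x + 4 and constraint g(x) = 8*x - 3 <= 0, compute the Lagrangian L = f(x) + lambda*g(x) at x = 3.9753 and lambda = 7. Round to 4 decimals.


Step 1: Evaluate f(x).
f(3.9753) = 7*3.9753^2 + 9*3.9753 + 4 = 150.3988
Step 2: Evaluate g(x).
g(3.9753) = 8*3.9753 - 3 = 28.8024
Step 3: Compute Lagrangian.
L = 150.3988 + 7*28.8024 = 352.0156


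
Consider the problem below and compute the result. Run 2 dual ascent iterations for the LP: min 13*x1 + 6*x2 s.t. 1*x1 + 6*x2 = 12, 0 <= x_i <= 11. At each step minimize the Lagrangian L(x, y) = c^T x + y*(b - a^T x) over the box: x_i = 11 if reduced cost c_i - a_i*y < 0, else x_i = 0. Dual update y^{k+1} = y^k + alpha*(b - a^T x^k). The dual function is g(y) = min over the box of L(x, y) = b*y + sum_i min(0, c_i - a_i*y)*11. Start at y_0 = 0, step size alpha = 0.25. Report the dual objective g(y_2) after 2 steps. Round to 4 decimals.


Dual ascent for LP: min 13*x1 + 6*x2, 1*x1 + 6*x2 = 12, 0 <= x_i <= 11
Step 1: y^k = 0.0, reduced costs: (13.0, 6.0)
  x^k = (0.0, 0.0), subgradient = b - a^T x = 12.0
  y^{k+1} = 0.0 + 0.25*12.0 = 3.0
Step 2: y^k = 3.0, reduced costs: (10.0, -12.0)
  x^k = (0.0, 11.0), subgradient = b - a^T x = -54.0
  y^{k+1} = 3.0 + 0.25*-54.0 = -10.5
Dual objective at y_2 = -10.5: reduced costs (23.5, 69.0), box minimizer x = (0.0, 0.0)
g(y_2) = b*y + (c1 - a1*y)*x1 + (c2 - a2*y)*x2 = 12*(-10.5) + 23.5*0.0 + 69.0*0.0 = -126.0 + 0.0 + 0.0 = -126.0


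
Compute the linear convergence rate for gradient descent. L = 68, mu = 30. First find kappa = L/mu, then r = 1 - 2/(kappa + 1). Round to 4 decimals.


Step 1: Compute the condition number.
kappa = L/mu = 68/30 = 2.2667
Step 2: Compute the convergence rate.
r = 1 - 2/(kappa + 1) = 1 - 2*mu/(L + mu) = (L - mu)/(L + mu) = 38/98 = 0.3878


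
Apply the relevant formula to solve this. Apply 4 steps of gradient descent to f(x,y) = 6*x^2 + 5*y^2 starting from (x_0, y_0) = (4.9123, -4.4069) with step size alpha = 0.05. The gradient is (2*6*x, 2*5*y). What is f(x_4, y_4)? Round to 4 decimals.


Gradient descent on f(x,y) = 6*x^2 + 5*y^2.
Starting point: (4.9123, -4.4069), alpha = 0.05
Step 1: grad_x = 2*6*4.9123 = 58.9476, grad_y = 2*5*-4.4069 = -44.069
  x_1 = 4.9123 - 0.05*58.9476 = 1.9649
  y_1 = -4.4069 - 0.05*-44.069 = -2.2035
Step 2: grad_x = 2*6*1.9649 = 23.579, grad_y = 2*5*-2.2035 = -22.0345
  x_2 = 1.9649 - 0.05*23.579 = 0.786
  y_2 = -2.2035 - 0.05*-22.0345 = -1.1017
Step 3: grad_x = 2*6*0.786 = 9.4316, grad_y = 2*5*-1.1017 = -11.0173
  x_3 = 0.786 - 0.05*9.4316 = 0.3144
  y_3 = -1.1017 - 0.05*-11.0173 = -0.5509
Step 4: grad_x = 2*6*0.3144 = 3.7726, grad_y = 2*5*-0.5509 = -5.5086
  x_4 = 0.3144 - 0.05*3.7726 = 0.1258
  y_4 = -0.5509 - 0.05*-5.5086 = -0.2754
f(0.1258, -0.2754) = 6*0.1258^2 + 5*(-0.2754)^2 = 0.4742


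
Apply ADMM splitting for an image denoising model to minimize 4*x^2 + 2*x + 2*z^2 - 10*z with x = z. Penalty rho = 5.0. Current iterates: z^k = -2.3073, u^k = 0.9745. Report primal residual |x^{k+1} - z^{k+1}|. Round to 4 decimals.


ADMM iteration with rho = 5.0, z^k = -2.3073, u^k = 0.9745
Step 1: x-update.
Minimize 4*x^2 + 2*x + (5.0/2)*(x + 2.3073 + 0.9745)^2
FOC: (2*4 + 5.0)*x = -2 + 5.0*(-2.3073 - 0.9745)
x^{k+1} = -1.4161
Step 2: z-update.
Minimize 2*z^2 - 10*z + (5.0/2)*(-1.4161 - z + 0.9745)^2
FOC: (2*2 + 5.0)*z = 10 + 5.0*(-1.4161 + 0.9745)
z^{k+1} = 0.8658
Step 3: u-update.
u^{k+1} = 0.9745 - 1.4161 - 0.8658 = -1.3074
Step 4: Primal residual = |-1.4161 - 0.8658| = 2.2819


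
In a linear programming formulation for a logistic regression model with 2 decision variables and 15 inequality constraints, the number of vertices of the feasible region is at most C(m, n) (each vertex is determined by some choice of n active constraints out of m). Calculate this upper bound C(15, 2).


Each vertex corresponds to some choice of n active constraints out of m, so the number of vertices is at most C(m, n) = m! / (n!(m-n)!).
m = 15, n = 2
Numerator: 15 * 14
Denominator: 2! = 2
C(15, 2) = 105


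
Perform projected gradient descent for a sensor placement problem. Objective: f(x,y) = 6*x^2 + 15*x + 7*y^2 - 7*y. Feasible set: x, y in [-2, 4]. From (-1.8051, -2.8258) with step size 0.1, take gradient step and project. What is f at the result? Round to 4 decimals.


Step 1: Compute gradient at (-1.8051, -2.8258).
grad_x = 2*6*-1.8051 + 15 = -6.6612
grad_y = 2*7*-2.8258 - 7 = -46.5612
Step 2: Gradient step.
x_raw = -1.8051 - 0.1*-6.6612 = -1.139
y_raw = -2.8258 - 0.1*-46.5612 = 1.8303
Step 3: Project onto [-2, 4].
x_proj = clip(-1.139) = -1.139
y_proj = clip(1.8303) = 1.8303
Step 4: Evaluate f.
f(-1.139, 1.8303) = 1.3372


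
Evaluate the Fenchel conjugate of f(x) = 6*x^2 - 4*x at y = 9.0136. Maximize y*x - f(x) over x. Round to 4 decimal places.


f*(y) = sup_x {y*x - a*x^2 - b*x} = sup_x {(y-b)*x - a*x^2}
FOC: (y - b) - 2a*x = 0 => x* = (y - b)/(2a)
x* = (9.0136 + 4)/(2*6) = 1.0845
f*(9.0136) = (y-b)^2/(4a) = (9.0136 + 4)^2/(4*6)
= 169.3538/24 = 7.0564


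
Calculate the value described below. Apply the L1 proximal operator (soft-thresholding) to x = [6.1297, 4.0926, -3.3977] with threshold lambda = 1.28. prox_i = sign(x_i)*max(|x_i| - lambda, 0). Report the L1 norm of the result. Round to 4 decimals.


Soft-thresholding with lambda = 1.28:
prox(6.1297) = sign(6.1297)*max(|6.1297| - 1.28, 0) = 4.8497
prox(4.0926) = sign(4.0926)*max(|4.0926| - 1.28, 0) = 2.8126
prox(-3.3977) = sign(-3.3977)*max(|-3.3977| - 1.28, 0) = -2.1177
prox(x) = [4.8497, 2.8126, -2.1177]
||prox(x)||_1 = 4.8497 + 2.8126 + 2.1177 = 9.78


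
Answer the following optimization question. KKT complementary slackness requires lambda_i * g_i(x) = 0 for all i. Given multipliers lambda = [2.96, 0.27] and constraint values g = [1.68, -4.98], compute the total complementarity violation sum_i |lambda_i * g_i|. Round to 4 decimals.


KKT complementary slackness check:
lambda_1 * g_1 = 2.96 * 1.68 = 4.9728
lambda_2 * g_2 = 0.27 * -4.98 = -1.3446
Total violation = 4.9728 + 1.3446 = 6.3174


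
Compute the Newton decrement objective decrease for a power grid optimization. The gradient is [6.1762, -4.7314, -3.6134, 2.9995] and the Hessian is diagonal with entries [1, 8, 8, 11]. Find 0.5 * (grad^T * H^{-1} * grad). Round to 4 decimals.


Step 1: H is diagonal, so H^(-1) * g = [6.1762, -0.5914, -0.4517, 0.2727].
Step 2: g^T H^(-1) g = sum_i g_i^2 / H_ii
  = (6.1762)^2/1 + (-4.7314)^2/8 + (-3.6134)^2/8 + (2.9995)^2/11
  = 38.1454 + 2.7983 + 1.6321 + 0.8179 = 43.3937
Step 3: Objective decrease = 0.5 * g^T H^(-1) g = 21.6969


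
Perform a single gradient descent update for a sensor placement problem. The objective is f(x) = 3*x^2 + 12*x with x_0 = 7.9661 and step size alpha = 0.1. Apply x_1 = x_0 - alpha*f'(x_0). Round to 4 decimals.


We compute the gradient at x_0 and apply the update.
f'(x) = 6*x + 12
f'(7.9661) = 6*7.9661 + 12 = 59.7966
x_1 = 7.9661 - 0.1*59.7966 = 1.9864


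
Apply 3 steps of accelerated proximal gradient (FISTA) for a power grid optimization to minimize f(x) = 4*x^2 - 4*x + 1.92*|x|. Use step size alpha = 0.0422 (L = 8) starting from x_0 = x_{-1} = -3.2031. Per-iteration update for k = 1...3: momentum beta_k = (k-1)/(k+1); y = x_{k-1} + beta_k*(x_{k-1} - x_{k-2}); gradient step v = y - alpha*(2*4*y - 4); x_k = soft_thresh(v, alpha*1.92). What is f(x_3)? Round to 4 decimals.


FISTA on f(x) = 4*x^2 - 4*x + 1.92*|x|
L = 8, alpha = 0.0422
Iteration 1: beta = 0.0, y = -3.2031 + 0.0*(-3.2031 + 3.2031) = -3.2031
  grad(y) = -29.6248, v = y - alpha*grad = -1.9529
  prox(v) = soft_thresh(-1.9529, 0.081) = -1.8719
Iteration 2: beta = 0.3333, y = -1.8719 + 0.3333*(-1.8719 + 3.2031) = -1.4282
  grad(y) = -15.4254, v = y - alpha*grad = -0.7772
  prox(v) = soft_thresh(-0.7772, 0.081) = -0.6962
Iteration 3: beta = 0.5, y = -0.6962 + 0.5*(-0.6962 + 1.8719) = -0.1083
  grad(y) = -4.8668, v = y - alpha*grad = 0.097
  prox(v) = soft_thresh(0.097, 0.081) = 0.016
f(x_3) = 4*0.016^2 - 4*0.016 + 1.92*|0.016| = -0.0323


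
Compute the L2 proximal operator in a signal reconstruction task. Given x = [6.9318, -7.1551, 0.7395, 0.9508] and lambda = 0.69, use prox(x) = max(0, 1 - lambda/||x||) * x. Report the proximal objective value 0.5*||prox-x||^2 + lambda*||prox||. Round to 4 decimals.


Step 1: Compute ||x||.
||x|| = 10.0347
Step 2: Compute scaling factor.
scale = max(0, 1 - 0.69/10.0347) = 0.9312
Step 3: prox(x) = [6.4552, -6.6631, 0.6887, 0.8854]
||prox(x)|| = 9.3447
Step 4: Proximal objective.
0.5*||prox-x||^2 = 0.2381
lambda*||prox|| = 6.4478
Total = 6.6859


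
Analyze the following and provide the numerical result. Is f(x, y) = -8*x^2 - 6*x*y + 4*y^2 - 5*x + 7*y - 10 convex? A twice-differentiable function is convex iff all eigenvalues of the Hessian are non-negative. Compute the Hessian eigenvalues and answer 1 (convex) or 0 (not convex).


The Hessian of f(x,y) = -8*x^2 - 6*x*y + 4*y^2 - 5*x + 7*y - 10 is:
H = [[-16, -6], [-6, 8]]
Trace = -16 + 8 = -8
Determinant = -16*8 - (-6)^2 = -164
Discriminant = (-8)^2 - 4*-164 = 720.0
Eigenvalues: lambda_1 = -17.4164, lambda_2 = 9.4164
The function is not convex.

0


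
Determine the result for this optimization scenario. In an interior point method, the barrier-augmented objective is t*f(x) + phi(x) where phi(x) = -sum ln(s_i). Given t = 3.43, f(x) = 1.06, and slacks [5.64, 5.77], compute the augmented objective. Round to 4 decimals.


Step 1: Compute log-barrier.
ln values: [1.7299, 1.7527]
phi = -(1.7299 + 1.7527) = -3.4826
Step 2: Compute augmented objective.
t*f(x) = 3.43*1.06 = 3.6358
Total = 3.6358 - 3.4826 = 0.1532


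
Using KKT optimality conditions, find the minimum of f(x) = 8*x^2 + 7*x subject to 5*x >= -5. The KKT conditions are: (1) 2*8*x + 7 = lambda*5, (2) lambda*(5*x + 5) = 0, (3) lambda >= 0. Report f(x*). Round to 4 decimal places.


Step 1: Try lambda = 0 (constraint inactive).
Stationarity: 2*8*x + 7 = 0
x* = -7/(2*8) = -0.4375
Check constraint: 5*-0.4375 = -2.1875 >= -5 -- satisfied.
Step 2: Compute optimal value.
f(x*) = 8*(-0.4375)^2 + 7*(-0.4375) = -1.5313


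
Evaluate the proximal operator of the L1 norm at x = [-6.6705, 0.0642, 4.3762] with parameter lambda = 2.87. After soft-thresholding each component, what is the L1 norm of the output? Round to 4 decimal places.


Soft-thresholding with lambda = 2.87:
prox(-6.6705) = sign(-6.6705)*max(|-6.6705| - 2.87, 0) = -3.8005
prox(0.0642) = sign(0.0642)*max(|0.0642| - 2.87, 0) = 0.0
prox(4.3762) = sign(4.3762)*max(|4.3762| - 2.87, 0) = 1.5062
prox(x) = [-3.8005, 0.0, 1.5062]
||prox(x)||_1 = 3.8005 + 0.0 + 1.5062 = 5.3067


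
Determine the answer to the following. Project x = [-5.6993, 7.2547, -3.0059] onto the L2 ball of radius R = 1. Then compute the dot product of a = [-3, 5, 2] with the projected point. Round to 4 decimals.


Step 1: Compute ||x|| (intermediates to 6 decimals).
||x|| = sqrt((-5.6993)^2 + 7.2547^2 + (-3.0059)^2) = 9.702996
Step 2: Project.
Since ||x|| > R, scale = R/||x|| = 1/9.702996 = 0.103061, proj(x) = scale * x
proj(x) = [-0.587376, 0.747677, -0.309791]
Step 3: Dot product.
a^T * proj(x) = -3*(-0.587376) + 5*0.747677 + 2*(-0.309791) = 4.8809


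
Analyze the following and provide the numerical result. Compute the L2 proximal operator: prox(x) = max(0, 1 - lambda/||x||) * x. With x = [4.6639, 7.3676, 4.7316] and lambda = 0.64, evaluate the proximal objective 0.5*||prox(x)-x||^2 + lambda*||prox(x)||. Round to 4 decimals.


Step 1: Compute ||x||.
||x|| = 9.9208
Step 2: Compute scaling factor.
scale = max(0, 1 - 0.64/9.9208) = 0.9355
Step 3: prox(x) = [4.363, 6.8923, 4.4264]
||prox(x)|| = 9.2808
Step 4: Proximal objective.
0.5*||prox-x||^2 = 0.2048
lambda*||prox|| = 5.9397
Total = 6.1445


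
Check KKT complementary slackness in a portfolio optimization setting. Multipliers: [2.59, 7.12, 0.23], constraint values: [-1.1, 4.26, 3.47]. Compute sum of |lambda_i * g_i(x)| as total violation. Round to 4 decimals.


KKT complementary slackness check:
lambda_1 * g_1 = 2.59 * -1.1 = -2.849
lambda_2 * g_2 = 7.12 * 4.26 = 30.3312
lambda_3 * g_3 = 0.23 * 3.47 = 0.7981
Total violation = 2.849 + 30.3312 + 0.7981 = 33.9783


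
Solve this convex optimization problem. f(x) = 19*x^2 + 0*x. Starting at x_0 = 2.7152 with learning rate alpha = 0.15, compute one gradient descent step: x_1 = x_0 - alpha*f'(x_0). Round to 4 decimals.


We compute the gradient at x_0 and apply the update.
f'(x) = 38*x + 0
f'(2.7152) = 38*2.7152 + 0 = 103.1776
x_1 = 2.7152 - 0.15*103.1776 = -12.7614


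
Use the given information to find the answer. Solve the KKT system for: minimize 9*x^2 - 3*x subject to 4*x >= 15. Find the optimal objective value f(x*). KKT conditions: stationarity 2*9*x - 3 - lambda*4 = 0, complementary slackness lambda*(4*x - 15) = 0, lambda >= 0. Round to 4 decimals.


Step 1: Try lambda = 0 (constraint inactive).
x_unc = 3/(2*9) = 0.1667
Check: 4*0.1667 = 0.6668 < 15 -- violated!
Step 2: Constraint must be active: 4*x = 15
x* = 15/4 = 3.75
lambda = (2*9*3.75 - 3)/4 = 16.125
Step 3: Compute optimal value.
f(x*) = 9*3.75^2 - 3*3.75 = 115.3125


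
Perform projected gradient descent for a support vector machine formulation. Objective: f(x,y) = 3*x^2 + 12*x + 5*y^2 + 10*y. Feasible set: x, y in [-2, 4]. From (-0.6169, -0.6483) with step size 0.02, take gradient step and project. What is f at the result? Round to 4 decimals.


Step 1: Compute gradient at (-0.6169, -0.6483).
grad_x = 2*3*-0.6169 + 12 = 8.2986
grad_y = 2*5*-0.6483 + 10 = 3.517
Step 2: Gradient step.
x_raw = -0.6169 - 0.02*8.2986 = -0.7829
y_raw = -0.6483 - 0.02*3.517 = -0.7186
Step 3: Project onto [-2, 4].
x_proj = clip(-0.7829) = -0.7829
y_proj = clip(-0.7186) = -0.7186
Step 4: Evaluate f.
f(-0.7829, -0.7186) = -12.16


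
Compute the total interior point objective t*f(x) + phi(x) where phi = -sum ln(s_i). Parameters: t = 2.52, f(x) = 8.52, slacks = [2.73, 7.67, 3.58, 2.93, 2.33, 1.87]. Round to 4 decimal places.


Step 1: Compute log-barrier.
ln values: [1.0043, 2.0373, 1.2754, 1.075, 0.8459, 0.6259]
phi = -(1.0043 + 2.0373 + 1.2754 + 1.075 + 0.8459 + 0.6259) = -6.8638
Step 2: Compute augmented objective.
t*f(x) = 2.52*8.52 = 21.4704
Total = 21.4704 - 6.8638 = 14.6066


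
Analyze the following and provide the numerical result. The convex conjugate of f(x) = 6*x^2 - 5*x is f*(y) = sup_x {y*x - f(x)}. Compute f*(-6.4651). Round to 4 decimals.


f*(y) = sup_x {y*x - a*x^2 - b*x} = sup_x {(y-b)*x - a*x^2}
FOC: (y - b) - 2a*x = 0 => x* = (y - b)/(2a)
x* = (-6.4651 + 5)/(2*6) = -0.1221
f*(-6.4651) = (y-b)^2/(4a) = (-6.4651 + 5)^2/(4*6)
= 2.1465/24 = 0.0894


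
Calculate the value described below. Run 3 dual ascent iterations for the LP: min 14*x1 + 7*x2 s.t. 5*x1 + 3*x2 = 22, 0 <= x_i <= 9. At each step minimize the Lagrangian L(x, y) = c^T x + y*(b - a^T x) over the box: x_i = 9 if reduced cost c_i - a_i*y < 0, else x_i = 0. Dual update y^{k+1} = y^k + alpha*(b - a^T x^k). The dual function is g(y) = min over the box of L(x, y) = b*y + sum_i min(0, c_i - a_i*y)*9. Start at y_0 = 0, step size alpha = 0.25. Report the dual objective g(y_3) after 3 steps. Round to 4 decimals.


Dual ascent for LP: min 14*x1 + 7*x2, 5*x1 + 3*x2 = 22, 0 <= x_i <= 9
Step 1: y^k = 0.0, reduced costs: (14.0, 7.0)
  x^k = (0.0, 0.0), subgradient = b - a^T x = 22.0
  y^{k+1} = 0.0 + 0.25*22.0 = 5.5
Step 2: y^k = 5.5, reduced costs: (-13.5, -9.5)
  x^k = (9.0, 9.0), subgradient = b - a^T x = -50.0
  y^{k+1} = 5.5 + 0.25*-50.0 = -7.0
Step 3: y^k = -7.0, reduced costs: (49.0, 28.0)
  x^k = (0.0, 0.0), subgradient = b - a^T x = 22.0
  y^{k+1} = -7.0 + 0.25*22.0 = -1.5
Dual objective at y_3 = -1.5: reduced costs (21.5, 11.5), box minimizer x = (0.0, 0.0)
g(y_3) = b*y + (c1 - a1*y)*x1 + (c2 - a2*y)*x2 = 22*(-1.5) + 21.5*0.0 + 11.5*0.0 = -33.0 + 0.0 + 0.0 = -33.0


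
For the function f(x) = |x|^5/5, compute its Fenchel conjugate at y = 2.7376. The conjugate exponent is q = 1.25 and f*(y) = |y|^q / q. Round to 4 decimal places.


The conjugate exponent q satisfies 1/p + 1/q = 1.
p = 5, so q = 5/(5 - 1) = 1.25
|y|^q = 2.7376^1.25 = 3.5214
f*(2.7376) = 3.5214 / 1.25 = 2.8171


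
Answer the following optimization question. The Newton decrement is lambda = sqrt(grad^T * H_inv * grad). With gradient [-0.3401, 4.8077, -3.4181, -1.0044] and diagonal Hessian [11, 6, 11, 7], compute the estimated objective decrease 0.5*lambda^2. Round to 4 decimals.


Step 1: H is diagonal, so H^(-1) * g = [-0.0309, 0.8013, -0.3107, -0.1435].
Step 2: g^T H^(-1) g = sum_i g_i^2 / H_ii
  = (-0.3401)^2/11 + (4.8077)^2/6 + (-3.4181)^2/11 + (-1.0044)^2/7
  = 0.0105 + 3.8523 + 1.0621 + 0.1441 = 5.0691
Step 3: Objective decrease = 0.5 * g^T H^(-1) g = 2.5345


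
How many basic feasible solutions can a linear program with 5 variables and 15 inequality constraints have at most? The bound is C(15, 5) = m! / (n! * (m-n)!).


Each vertex corresponds to some choice of n active constraints out of m, so the number of vertices is at most C(m, n) = m! / (n!(m-n)!).
m = 15, n = 5
Numerator: 15 * 14 * 13 * 12 * 11
Denominator: 5! = 120
C(15, 5) = 3003


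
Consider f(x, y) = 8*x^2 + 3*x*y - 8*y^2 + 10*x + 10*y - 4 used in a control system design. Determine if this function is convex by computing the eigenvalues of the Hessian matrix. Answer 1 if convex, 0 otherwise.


The Hessian of f(x,y) = 8*x^2 + 3*x*y - 8*y^2 + 10*x + 10*y - 4 is:
H = [[16, 3], [3, -16]]
Trace = 16 - 16 = 0
Determinant = 16*-16 - (3)^2 = -265
Discriminant = (0)^2 - 4*-265 = 1060.0
Eigenvalues: lambda_1 = -16.2788, lambda_2 = 16.2788
The function is not convex.

0


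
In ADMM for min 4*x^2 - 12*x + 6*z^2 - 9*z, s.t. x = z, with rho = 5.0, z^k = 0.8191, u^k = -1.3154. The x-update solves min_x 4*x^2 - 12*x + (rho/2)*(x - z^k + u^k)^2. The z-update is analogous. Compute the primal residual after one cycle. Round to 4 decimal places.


ADMM iteration with rho = 5.0, z^k = 0.8191, u^k = -1.3154
Step 1: x-update.
Minimize 4*x^2 - 12*x + (5.0/2)*(x - 0.8191 - 1.3154)^2
FOC: (2*4 + 5.0)*x = 12 + 5.0*(0.8191 + 1.3154)
x^{k+1} = 1.744
Step 2: z-update.
Minimize 6*z^2 - 9*z + (5.0/2)*(1.744 - z - 1.3154)^2
FOC: (2*6 + 5.0)*z = 9 + 5.0*(1.744 - 1.3154)
z^{k+1} = 0.6555
Step 3: u-update.
u^{k+1} = -1.3154 + 1.744 - 0.6555 = -0.2268
Step 4: Primal residual = |1.744 - 0.6555| = 1.0886


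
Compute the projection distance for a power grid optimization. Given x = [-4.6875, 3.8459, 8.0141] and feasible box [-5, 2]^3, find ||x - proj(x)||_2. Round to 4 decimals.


Project each component onto [-5, 2].
clip(-4.6875) = -4.6875, clip(3.8459) = 2.0, clip(8.0141) = 2.0
Projection = [-4.6875, 2.0, 2.0]
Squared diffs: [0.0, 3.4073, 36.1694]
Distance = sqrt(39.5767) = 6.291


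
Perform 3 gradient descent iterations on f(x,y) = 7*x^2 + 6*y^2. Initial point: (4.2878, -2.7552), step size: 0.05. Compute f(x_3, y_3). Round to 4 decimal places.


Gradient descent on f(x,y) = 7*x^2 + 6*y^2.
Starting point: (4.2878, -2.7552), alpha = 0.05
Step 1: grad_x = 2*7*4.2878 = 60.0292, grad_y = 2*6*-2.7552 = -33.0624
  x_1 = 4.2878 - 0.05*60.0292 = 1.2863
  y_1 = -2.7552 - 0.05*-33.0624 = -1.1021
Step 2: grad_x = 2*7*1.2863 = 18.0088, grad_y = 2*6*-1.1021 = -13.225
  x_2 = 1.2863 - 0.05*18.0088 = 0.3859
  y_2 = -1.1021 - 0.05*-13.225 = -0.4408
Step 3: grad_x = 2*7*0.3859 = 5.4026, grad_y = 2*6*-0.4408 = -5.29
  x_3 = 0.3859 - 0.05*5.4026 = 0.1158
  y_3 = -0.4408 - 0.05*-5.29 = -0.1763
f(0.1158, -0.1763) = 7*0.1158^2 + 6*(-0.1763)^2 = 0.2804


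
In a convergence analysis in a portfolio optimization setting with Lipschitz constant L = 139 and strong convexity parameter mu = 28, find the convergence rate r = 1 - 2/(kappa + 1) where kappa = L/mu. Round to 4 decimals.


Step 1: Compute the condition number.
kappa = L/mu = 139/28 = 4.9643
Step 2: Compute the convergence rate.
r = 1 - 2/(kappa + 1) = 1 - 2*mu/(L + mu) = (L - mu)/(L + mu) = 111/167 = 0.6647


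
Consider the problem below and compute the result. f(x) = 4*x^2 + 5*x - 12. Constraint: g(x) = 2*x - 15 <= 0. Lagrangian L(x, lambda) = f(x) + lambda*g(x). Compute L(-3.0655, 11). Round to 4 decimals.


Step 1: Evaluate f(x).
f(-3.0655) = 4*(-3.0655)^2 + 5*(-3.0655) - 12 = 10.2617
Step 2: Evaluate g(x).
g(-3.0655) = 2*-3.0655 - 15 = -21.131
Step 3: Compute Lagrangian.
L = 10.2617 + 11*-21.131 = -222.1793


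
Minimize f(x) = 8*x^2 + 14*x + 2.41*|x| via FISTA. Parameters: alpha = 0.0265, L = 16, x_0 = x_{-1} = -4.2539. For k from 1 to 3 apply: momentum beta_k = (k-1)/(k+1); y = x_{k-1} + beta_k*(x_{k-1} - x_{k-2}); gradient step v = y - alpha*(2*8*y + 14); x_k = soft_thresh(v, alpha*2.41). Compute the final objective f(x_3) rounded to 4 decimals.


FISTA on f(x) = 8*x^2 + 14*x + 2.41*|x|
L = 16, alpha = 0.0265
Iteration 1: beta = 0.0, y = -4.2539 + 0.0*(-4.2539 + 4.2539) = -4.2539
  grad(y) = -54.0624, v = y - alpha*grad = -2.8212
  prox(v) = soft_thresh(-2.8212, 0.0639) = -2.7574
Iteration 2: beta = 0.3333, y = -2.7574 + 0.3333*(-2.7574 + 4.2539) = -2.2585
  grad(y) = -22.1367, v = y - alpha*grad = -1.6719
  prox(v) = soft_thresh(-1.6719, 0.0639) = -1.6081
Iteration 3: beta = 0.5, y = -1.6081 + 0.5*(-1.6081 + 2.7574) = -1.0334
  grad(y) = -2.5343, v = y - alpha*grad = -0.9662
  prox(v) = soft_thresh(-0.9662, 0.0639) = -0.9024
f(x_3) = 8*(-0.9024)^2 + 14*(-0.9024) + 2.41*|-0.9024| = -3.9443


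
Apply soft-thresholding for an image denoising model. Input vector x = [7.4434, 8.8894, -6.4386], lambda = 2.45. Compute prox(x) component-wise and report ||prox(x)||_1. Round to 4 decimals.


Soft-thresholding with lambda = 2.45:
prox(7.4434) = sign(7.4434)*max(|7.4434| - 2.45, 0) = 4.9934
prox(8.8894) = sign(8.8894)*max(|8.8894| - 2.45, 0) = 6.4394
prox(-6.4386) = sign(-6.4386)*max(|-6.4386| - 2.45, 0) = -3.9886
prox(x) = [4.9934, 6.4394, -3.9886]
||prox(x)||_1 = 4.9934 + 6.4394 + 3.9886 = 15.4214


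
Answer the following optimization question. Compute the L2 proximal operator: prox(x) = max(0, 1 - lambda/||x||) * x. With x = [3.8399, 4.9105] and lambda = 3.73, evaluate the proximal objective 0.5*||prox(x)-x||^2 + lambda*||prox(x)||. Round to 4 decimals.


Step 1: Compute ||x||.
||x|| = 6.2336
Step 2: Compute scaling factor.
scale = max(0, 1 - 3.73/6.2336) = 0.4016
Step 3: prox(x) = [1.5422, 1.9722]
||prox(x)|| = 2.5036
Step 4: Proximal objective.
0.5*||prox-x||^2 = 6.9565
lambda*||prox|| = 9.3384
Total = 16.2949


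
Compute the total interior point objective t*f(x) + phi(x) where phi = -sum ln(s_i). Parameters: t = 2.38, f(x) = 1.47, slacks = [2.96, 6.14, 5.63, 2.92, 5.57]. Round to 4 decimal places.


Step 1: Compute log-barrier.
ln values: [1.0852, 1.8148, 1.7281, 1.0716, 1.7174]
phi = -(1.0852 + 1.8148 + 1.7281 + 1.0716 + 1.7174) = -7.4171
Step 2: Compute augmented objective.
t*f(x) = 2.38*1.47 = 3.4986
Total = 3.4986 - 7.4171 = -3.9185


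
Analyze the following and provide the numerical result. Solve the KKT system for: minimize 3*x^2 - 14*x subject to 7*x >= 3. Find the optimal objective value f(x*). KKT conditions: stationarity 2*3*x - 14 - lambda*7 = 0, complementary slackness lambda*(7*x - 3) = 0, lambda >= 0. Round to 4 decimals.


Step 1: Try lambda = 0 (constraint inactive).
Stationarity: 2*3*x - 14 = 0
x* = 14/(2*3) = 7/3 = 2.3333 (rounded; the exact value 7/3 is used below)
Check constraint: 7*2.3333 = 16.3331 >= 3 -- satisfied.
Step 2: Compute optimal value.
f(x*) = 3*(7/3)^2 - 14*(7/3) = -16.3333


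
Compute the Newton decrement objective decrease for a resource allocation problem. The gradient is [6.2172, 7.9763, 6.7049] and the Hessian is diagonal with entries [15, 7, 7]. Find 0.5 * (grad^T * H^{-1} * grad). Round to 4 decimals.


Step 1: H is diagonal, so H^(-1) * g = [0.4145, 1.1395, 0.9578].
Step 2: g^T H^(-1) g = sum_i g_i^2 / H_ii
  = (6.2172)^2/15 + (7.9763)^2/7 + (6.7049)^2/7
  = 2.5769 + 9.0888 + 6.4222 = 18.0879
Step 3: Objective decrease = 0.5 * g^T H^(-1) g = 9.044


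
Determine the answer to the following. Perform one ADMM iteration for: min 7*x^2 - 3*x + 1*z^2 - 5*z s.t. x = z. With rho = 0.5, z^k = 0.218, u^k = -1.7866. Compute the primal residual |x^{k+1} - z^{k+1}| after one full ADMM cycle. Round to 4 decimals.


ADMM iteration with rho = 0.5, z^k = 0.218, u^k = -1.7866
Step 1: x-update.
Minimize 7*x^2 - 3*x + (0.5/2)*(x - 0.218 - 1.7866)^2
FOC: (2*7 + 0.5)*x = 3 + 0.5*(0.218 + 1.7866)
x^{k+1} = 0.276
Step 2: z-update.
Minimize 1*z^2 - 5*z + (0.5/2)*(0.276 - z - 1.7866)^2
FOC: (2*1 + 0.5)*z = 5 + 0.5*(0.276 - 1.7866)
z^{k+1} = 1.6979
Step 3: u-update.
u^{k+1} = -1.7866 + 0.276 - 1.6979 = -3.2085
Step 4: Primal residual = |0.276 - 1.6979| = 1.4219


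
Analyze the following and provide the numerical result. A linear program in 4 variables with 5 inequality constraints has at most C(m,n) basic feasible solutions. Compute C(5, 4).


Each vertex corresponds to some choice of n active constraints out of m, so the number of vertices is at most C(m, n) = m! / (n!(m-n)!).
m = 5, n = 4
Numerator: 5 * 4 * 3 * 2
Denominator: 4! = 24
C(5, 4) = 5


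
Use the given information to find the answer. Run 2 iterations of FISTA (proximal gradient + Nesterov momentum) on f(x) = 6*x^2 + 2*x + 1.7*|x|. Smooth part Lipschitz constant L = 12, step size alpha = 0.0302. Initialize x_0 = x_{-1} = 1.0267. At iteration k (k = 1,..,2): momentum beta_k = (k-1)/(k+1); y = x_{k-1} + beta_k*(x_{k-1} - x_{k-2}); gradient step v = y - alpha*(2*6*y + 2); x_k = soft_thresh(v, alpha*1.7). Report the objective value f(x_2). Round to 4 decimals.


FISTA on f(x) = 6*x^2 + 2*x + 1.7*|x|
L = 12, alpha = 0.0302
Iteration 1: beta = 0.0, y = 1.0267 + 0.0*(1.0267 - 1.0267) = 1.0267
  grad(y) = 14.3204, v = y - alpha*grad = 0.5942
  prox(v) = soft_thresh(0.5942, 0.0513) = 0.5429
Iteration 2: beta = 0.3333, y = 0.5429 + 0.3333*(0.5429 - 1.0267) = 0.3816
  grad(y) = 6.5793, v = y - alpha*grad = 0.1829
  prox(v) = soft_thresh(0.1829, 0.0513) = 0.1316
f(x_2) = 6*0.1316^2 + 2*0.1316 + 1.7*|0.1316| = 0.5907


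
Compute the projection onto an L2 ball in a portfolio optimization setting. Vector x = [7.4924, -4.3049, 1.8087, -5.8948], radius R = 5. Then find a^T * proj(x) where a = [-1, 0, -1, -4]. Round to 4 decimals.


Step 1: Compute ||x|| (intermediates to 6 decimals).
||x|| = sqrt(7.4924^2 + (-4.3049)^2 + 1.8087^2 + (-5.8948)^2) = 10.615474
Step 2: Project.
Since ||x|| > R, scale = R/||x|| = 5/10.615474 = 0.471011, proj(x) = scale * x
proj(x) = [3.529003, -2.027655, 0.851918, -2.776516]
Step 3: Dot product.
a^T * proj(x) = -1*3.529003 + 0*(-2.027655) - 1*0.851918 - 4*(-2.776516) = 6.7251


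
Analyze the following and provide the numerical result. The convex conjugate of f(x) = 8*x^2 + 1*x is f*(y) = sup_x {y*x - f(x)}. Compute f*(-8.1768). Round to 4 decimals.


f*(y) = sup_x {y*x - a*x^2 - b*x} = sup_x {(y-b)*x - a*x^2}
FOC: (y - b) - 2a*x = 0 => x* = (y - b)/(2a)
x* = (-8.1768 - 1)/(2*8) = -0.5736
f*(-8.1768) = (y-b)^2/(4a) = (-8.1768 - 1)^2/(4*8)
= 84.2137/32 = 2.6317


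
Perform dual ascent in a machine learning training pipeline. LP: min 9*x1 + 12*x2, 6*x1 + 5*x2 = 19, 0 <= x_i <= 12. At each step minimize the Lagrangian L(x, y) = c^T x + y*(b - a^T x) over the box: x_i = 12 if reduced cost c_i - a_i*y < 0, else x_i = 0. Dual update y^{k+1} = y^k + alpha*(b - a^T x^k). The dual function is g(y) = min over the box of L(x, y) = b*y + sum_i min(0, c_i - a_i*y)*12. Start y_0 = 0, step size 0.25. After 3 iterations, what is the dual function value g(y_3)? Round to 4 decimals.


Dual ascent for LP: min 9*x1 + 12*x2, 6*x1 + 5*x2 = 19, 0 <= x_i <= 12
Step 1: y^k = 0.0, reduced costs: (9.0, 12.0)
  x^k = (0.0, 0.0), subgradient = b - a^T x = 19.0
  y^{k+1} = 0.0 + 0.25*19.0 = 4.75
Step 2: y^k = 4.75, reduced costs: (-19.5, -11.75)
  x^k = (12.0, 12.0), subgradient = b - a^T x = -113.0
  y^{k+1} = 4.75 + 0.25*-113.0 = -23.5
Step 3: y^k = -23.5, reduced costs: (150.0, 129.5)
  x^k = (0.0, 0.0), subgradient = b - a^T x = 19.0
  y^{k+1} = -23.5 + 0.25*19.0 = -18.75
Dual objective at y_3 = -18.75: reduced costs (121.5, 105.75), box minimizer x = (0.0, 0.0)
g(y_3) = b*y + (c1 - a1*y)*x1 + (c2 - a2*y)*x2 = 19*(-18.75) + 121.5*0.0 + 105.75*0.0 = -356.25 + 0.0 + 0.0 = -356.25
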